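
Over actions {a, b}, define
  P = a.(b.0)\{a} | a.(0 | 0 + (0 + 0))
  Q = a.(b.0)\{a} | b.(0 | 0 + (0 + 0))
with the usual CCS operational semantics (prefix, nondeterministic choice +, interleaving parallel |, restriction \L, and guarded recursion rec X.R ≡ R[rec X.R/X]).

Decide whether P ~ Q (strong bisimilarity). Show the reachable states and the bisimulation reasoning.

P's transition system — 6 states:
  p0 = a.(b.0)\{a} | a.(0 | 0 + (0 + 0)) → --a--▸ p1, --a--▸ p2
  p1 = (b.0)\{a} | a.(0 | 0 + (0 + 0)) → --a--▸ p3, --b--▸ p4
  p2 = a.(b.0)\{a} | (0 | 0 + (0 + 0)) → --a--▸ p3
  p3 = (b.0)\{a} | (0 | 0 + (0 + 0)) → --b--▸ p5
  p4 = 0\{a} | a.(0 | 0 + (0 + 0)) → --a--▸ p5
  p5 = 0\{a} | (0 | 0 + (0 + 0)) → stopped
Q's transition system — 6 states:
  q0 = a.(b.0)\{a} | b.(0 | 0 + (0 + 0)) → --a--▸ q1, --b--▸ q2
  q1 = (b.0)\{a} | b.(0 | 0 + (0 + 0)) → --b--▸ q3, --b--▸ q4
  q2 = a.(b.0)\{a} | (0 | 0 + (0 + 0)) → --a--▸ q3
  q3 = (b.0)\{a} | (0 | 0 + (0 + 0)) → --b--▸ q5
  q4 = 0\{a} | b.(0 | 0 + (0 + 0)) → --b--▸ q5
  q5 = 0\{a} | (0 | 0 + (0 + 0)) → stopped
Coarsest stable partition (strong bisimilarity classes):
  B0 = {p0}
  B1 = {p1}
  B2 = {p3, q3, q4}
  B3 = {p5, q5}
  B4 = {p4}
  B5 = {p2, q2}
  B6 = {q0}
  B7 = {q1}
p0 ∈ B0, q0 ∈ B6 → different blocks

NO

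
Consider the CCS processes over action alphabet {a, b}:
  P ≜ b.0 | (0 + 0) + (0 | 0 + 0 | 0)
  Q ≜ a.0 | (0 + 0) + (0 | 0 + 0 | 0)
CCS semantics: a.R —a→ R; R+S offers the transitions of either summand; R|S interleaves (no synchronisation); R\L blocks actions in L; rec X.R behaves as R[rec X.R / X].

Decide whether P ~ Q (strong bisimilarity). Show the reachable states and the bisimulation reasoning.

LTS(P): 2 reachable states
  s0 = b.0 | (0 + 0) + (0 | 0 + 0 | 0) :: -b-> s1
  s1 = 0 | (0 + 0) :: ·
LTS(Q): 2 reachable states
  t0 = a.0 | (0 + 0) + (0 | 0 + 0 | 0) :: -a-> t1
  t1 = 0 | (0 + 0) :: ·
Partition-refinement fixed point:
  B0 = {s0}
  B1 = {s1, t1}
  B2 = {t0}
s0 ∈ B0, t0 ∈ B2 → different blocks

NO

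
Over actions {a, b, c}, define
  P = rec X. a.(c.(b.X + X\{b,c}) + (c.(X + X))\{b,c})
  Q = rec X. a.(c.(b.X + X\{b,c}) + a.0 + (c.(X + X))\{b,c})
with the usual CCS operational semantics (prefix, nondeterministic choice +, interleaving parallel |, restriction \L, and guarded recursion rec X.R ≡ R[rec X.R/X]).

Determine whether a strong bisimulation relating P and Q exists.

P's transition system — 4 states:
  u0 = rec X. a.(c.(b.X + X\{b,c}) + (c.(X + X))\{b,c}) ⊢ -a-> u1
  u1 = c.(b.(rec X. a.(c.(b.X + X\{b,c}) + (c.(X + X))\{b,c})) + (rec X. a.(c.(b.X + X\{b,c}) + (c.(X + X))\{b,c}))\{b,c}) + (c.((rec X. a.(c.(b.X + X\{b,c}) + (c.(X + X))\{b,c})) + (rec X. a.(c.(b.X + X\{b,c}) + (c.(X + X))\{b,c}))))\{b,c} ⊢ -c-> u2
  u2 = b.(rec X. a.(c.(b.X + X\{b,c}) + (c.(X + X))\{b,c})) + (rec X. a.(c.(b.X + X\{b,c}) + (c.(X + X))\{b,c}))\{b,c} ⊢ -a-> u3, -b-> u0
  u3 = (c.(b.(rec X. a.(c.(b.X + X\{b,c}) + (c.(X + X))\{b,c})) + (rec X. a.(c.(b.X + X\{b,c}) + (c.(X + X))\{b,c}))\{b,c}) + (c.((rec X. a.(c.(b.X + X\{b,c}) + (c.(X + X))\{b,c})) + (rec X. a.(c.(b.X + X\{b,c}) + (c.(X + X))\{b,c}))))\{b,c})\{b,c} ⊢ stopped
Q's transition system — 6 states:
  v0 = rec X. a.(c.(b.X + X\{b,c}) + a.0 + (c.(X + X))\{b,c}) ⊢ -a-> v1
  v1 = c.(b.(rec X. a.(c.(b.X + X\{b,c}) + a.0 + (c.(X + X))\{b,c})) + (rec X. a.(c.(b.X + X\{b,c}) + a.0 + (c.(X + X))\{b,c}))\{b,c}) + a.0 + (c.((rec X. a.(c.(b.X + X\{b,c}) + a.0 + (c.(X + X))\{b,c})) + (rec X. a.(c.(b.X + X\{b,c}) + a.0 + (c.(X + X))\{b,c}))))\{b,c} ⊢ -a-> v2, -c-> v3
  v2 = 0 ⊢ stopped
  v3 = b.(rec X. a.(c.(b.X + X\{b,c}) + a.0 + (c.(X + X))\{b,c})) + (rec X. a.(c.(b.X + X\{b,c}) + a.0 + (c.(X + X))\{b,c}))\{b,c} ⊢ -a-> v4, -b-> v0
  v4 = (c.(b.(rec X. a.(c.(b.X + X\{b,c}) + a.0 + (c.(X + X))\{b,c})) + (rec X. a.(c.(b.X + X\{b,c}) + a.0 + (c.(X + X))\{b,c}))\{b,c}) + a.0 + (c.((rec X. a.(c.(b.X + X\{b,c}) + a.0 + (c.(X + X))\{b,c})) + (rec X. a.(c.(b.X + X\{b,c}) + a.0 + (c.(X + X))\{b,c}))))\{b,c})\{b,c} ⊢ -a-> v5
  v5 = 0\{b,c} ⊢ stopped
Coarsest stable partition (strong bisimilarity classes):
  B0 = {u0}
  B1 = {u1}
  B2 = {u2}
  B3 = {u3, v2, v5}
  B4 = {v0}
  B5 = {v1}
  B6 = {v3}
  B7 = {v4}
u0 ∈ B0, v0 ∈ B4 → different blocks

not bisimilar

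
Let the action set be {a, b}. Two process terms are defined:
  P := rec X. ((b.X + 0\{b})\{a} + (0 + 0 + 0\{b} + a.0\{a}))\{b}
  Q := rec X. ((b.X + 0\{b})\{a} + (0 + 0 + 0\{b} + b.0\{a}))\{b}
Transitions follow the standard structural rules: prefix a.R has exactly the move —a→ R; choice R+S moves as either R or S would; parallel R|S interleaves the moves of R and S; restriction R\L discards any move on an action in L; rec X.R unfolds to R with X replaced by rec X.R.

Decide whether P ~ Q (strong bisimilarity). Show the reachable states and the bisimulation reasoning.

Reachable graph of P (2 states):
  p0 = rec X. ((b.X + 0\{b})\{a} + (0 + 0 + 0\{b} + a.0\{a}))\{b} ⊢ =a=> p1
  p1 = 0\{a}\{b} ⊢ deadlocked
Reachable graph of Q (1 states):
  q0 = rec X. ((b.X + 0\{b})\{a} + (0 + 0 + 0\{b} + b.0\{a}))\{b} ⊢ deadlocked
Coarsest stable partition (strong bisimilarity classes):
  B0 = {p0}
  B1 = {p1, q0}
p0 ∈ B0, q0 ∈ B1 → different blocks

P ≁ Q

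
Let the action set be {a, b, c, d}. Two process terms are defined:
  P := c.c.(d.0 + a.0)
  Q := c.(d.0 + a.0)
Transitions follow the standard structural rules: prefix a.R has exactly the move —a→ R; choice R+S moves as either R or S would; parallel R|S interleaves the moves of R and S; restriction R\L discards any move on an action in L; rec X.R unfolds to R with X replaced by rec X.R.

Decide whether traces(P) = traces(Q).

traces(P) ≠ traces(Q) — witness ⟨cc⟩

P's transition system — 4 states:
  p0 = c.c.(d.0 + a.0) ⊢ =c=> p1
  p1 = c.(d.0 + a.0) ⊢ =c=> p2
  p2 = d.0 + a.0 ⊢ =a=> p3, =d=> p3
  p3 = 0 ⊢ ∅
Q's transition system — 3 states:
  q0 = c.(d.0 + a.0) ⊢ =c=> q1
  q1 = d.0 + a.0 ⊢ =a=> q2, =d=> q2
  q2 = 0 ⊢ ∅
Trace ⟨cc⟩ through P, begin at {p0}:
  step 1 (c): {p1}
  step 2 (c): {p2}
  — P admits the full trace.
Trace ⟨cc⟩ through Q, begin at {q0}:
  step 1 (c): {q1}
  step 2 (c): ∅  — Q cannot continue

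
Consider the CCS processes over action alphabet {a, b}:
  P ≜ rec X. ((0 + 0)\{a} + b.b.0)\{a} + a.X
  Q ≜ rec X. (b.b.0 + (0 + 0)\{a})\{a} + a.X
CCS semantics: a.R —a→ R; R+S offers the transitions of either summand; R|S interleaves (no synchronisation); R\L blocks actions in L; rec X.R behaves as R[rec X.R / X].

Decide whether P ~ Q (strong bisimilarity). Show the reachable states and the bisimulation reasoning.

Reachable graph of P (3 states):
  m0 = rec X. ((0 + 0)\{a} + b.b.0)\{a} + a.X has moves —a→ m0, —b→ m1
  m1 = (b.0)\{a} has moves —b→ m2
  m2 = 0\{a} has moves stopped
Reachable graph of Q (3 states):
  n0 = rec X. (b.b.0 + (0 + 0)\{a})\{a} + a.X has moves —a→ n0, —b→ n1
  n1 = (b.0)\{a} has moves —b→ n2
  n2 = 0\{a} has moves stopped
Bisimilarity quotient blocks:
  B0 = {m0, n0}
  B1 = {m1, n1}
  B2 = {m2, n2}
m0 ∈ B0, n0 ∈ B0 → same block

YES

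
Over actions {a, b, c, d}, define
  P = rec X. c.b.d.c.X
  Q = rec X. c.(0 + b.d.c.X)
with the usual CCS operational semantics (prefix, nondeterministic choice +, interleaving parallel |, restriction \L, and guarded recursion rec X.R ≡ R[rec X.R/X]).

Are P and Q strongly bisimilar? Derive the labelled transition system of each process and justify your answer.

bisimilar

P's transition system — 4 states:
  s0 = rec X. c.b.d.c.X has moves —c→ s1
  s1 = b.d.c.(rec X. c.b.d.c.X) has moves —b→ s2
  s2 = d.c.(rec X. c.b.d.c.X) has moves —d→ s3
  s3 = c.(rec X. c.b.d.c.X) has moves —c→ s0
Q's transition system — 4 states:
  t0 = rec X. c.(0 + b.d.c.X) has moves —c→ t1
  t1 = 0 + b.d.c.(rec X. c.(0 + b.d.c.X)) has moves —b→ t2
  t2 = d.c.(rec X. c.(0 + b.d.c.X)) has moves —d→ t3
  t3 = c.(rec X. c.(0 + b.d.c.X)) has moves —c→ t0
Bisimilarity quotient blocks:
  B0 = {s0, t0}
  B1 = {s1, t1}
  B2 = {s2, t2}
  B3 = {s3, t3}
s0 ∈ B0, t0 ∈ B0 → same block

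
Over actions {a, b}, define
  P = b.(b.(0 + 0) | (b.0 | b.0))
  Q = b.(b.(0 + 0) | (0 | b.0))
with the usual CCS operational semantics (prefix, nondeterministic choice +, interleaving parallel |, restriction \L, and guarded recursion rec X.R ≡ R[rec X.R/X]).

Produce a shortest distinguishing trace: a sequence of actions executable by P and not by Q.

bbbb

LTS(P): 9 reachable states
  m0 = b.(b.(0 + 0) | (b.0 | b.0)) has moves --b--▸ m1
  m1 = b.(0 + 0) | (b.0 | b.0) has moves --b--▸ m2, --b--▸ m3, --b--▸ m4
  m2 = (0 + 0) | (b.0 | b.0) has moves --b--▸ m5, --b--▸ m6
  m3 = b.(0 + 0) | (0 | b.0) has moves --b--▸ m5, --b--▸ m7
  m4 = b.(0 + 0) | (b.0 | 0) has moves --b--▸ m6, --b--▸ m7
  m5 = (0 + 0) | (0 | b.0) has moves --b--▸ m8
  m6 = (0 + 0) | (b.0 | 0) has moves --b--▸ m8
  m7 = b.(0 + 0) | (0 | 0) has moves --b--▸ m8
  m8 = (0 + 0) | (0 | 0) has moves stopped
LTS(Q): 5 reachable states
  n0 = b.(b.(0 + 0) | (0 | b.0)) has moves --b--▸ n1
  n1 = b.(0 + 0) | (0 | b.0) has moves --b--▸ n2, --b--▸ n3
  n2 = (0 + 0) | (0 | b.0) has moves --b--▸ n4
  n3 = b.(0 + 0) | (0 | 0) has moves --b--▸ n4
  n4 = (0 + 0) | (0 | 0) has moves stopped
Run σ = ⟨bbbb⟩ on P: start {m0}
  after b @ step 1: {m1}
  after b @ step 2: {m2, m3, m4}
  after b @ step 3: {m5, m6, m7}
  after b @ step 4: {m8}
  P completes σ.
Run σ = ⟨bbbb⟩ on Q: start {n0}
  after b @ step 1: {n1}
  after b @ step 2: {n2, n3}
  after b @ step 3: {n4}
  after b @ step 4: no successor for Q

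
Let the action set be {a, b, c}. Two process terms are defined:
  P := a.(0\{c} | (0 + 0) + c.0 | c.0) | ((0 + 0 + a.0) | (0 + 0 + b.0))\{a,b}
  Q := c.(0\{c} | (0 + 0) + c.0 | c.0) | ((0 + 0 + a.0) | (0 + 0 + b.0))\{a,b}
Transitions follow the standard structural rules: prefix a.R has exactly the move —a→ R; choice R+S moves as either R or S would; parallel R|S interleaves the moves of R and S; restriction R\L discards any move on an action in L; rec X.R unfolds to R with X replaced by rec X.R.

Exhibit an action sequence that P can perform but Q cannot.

a

Reachable graph of P (5 states):
  s0 = a.(0\{c} | (0 + 0) + c.0 | c.0) | ((0 + 0 + a.0) | (0 + 0 + b.0))\{a,b} | ··a··> s1
  s1 = (0\{c} | (0 + 0) + c.0 | c.0) | ((0 + 0 + a.0) | (0 + 0 + b.0))\{a,b} | ··c··> s2, ··c··> s3
  s2 = 0 | c.0 | ((0 + 0 + a.0) | (0 + 0 + b.0))\{a,b} | ··c··> s4
  s3 = c.0 | 0 | ((0 + 0 + a.0) | (0 + 0 + b.0))\{a,b} | ··c··> s4
  s4 = 0 | 0 | ((0 + 0 + a.0) | (0 + 0 + b.0))\{a,b} | stopped
Reachable graph of Q (5 states):
  t0 = c.(0\{c} | (0 + 0) + c.0 | c.0) | ((0 + 0 + a.0) | (0 + 0 + b.0))\{a,b} | ··c··> t1
  t1 = (0\{c} | (0 + 0) + c.0 | c.0) | ((0 + 0 + a.0) | (0 + 0 + b.0))\{a,b} | ··c··> t2, ··c··> t3
  t2 = 0 | c.0 | ((0 + 0 + a.0) | (0 + 0 + b.0))\{a,b} | ··c··> t4
  t3 = c.0 | 0 | ((0 + 0 + a.0) | (0 + 0 + b.0))\{a,b} | ··c··> t4
  t4 = 0 | 0 | ((0 + 0 + a.0) | (0 + 0 + b.0))\{a,b} | stopped
Trace ⟨a⟩ through P, begin at {s0}:
  after a @ step 1: {s1}
  P completes σ.
Trace ⟨a⟩ through Q, begin at {t0}:
  after a @ step 1: ∅  — Q cannot continue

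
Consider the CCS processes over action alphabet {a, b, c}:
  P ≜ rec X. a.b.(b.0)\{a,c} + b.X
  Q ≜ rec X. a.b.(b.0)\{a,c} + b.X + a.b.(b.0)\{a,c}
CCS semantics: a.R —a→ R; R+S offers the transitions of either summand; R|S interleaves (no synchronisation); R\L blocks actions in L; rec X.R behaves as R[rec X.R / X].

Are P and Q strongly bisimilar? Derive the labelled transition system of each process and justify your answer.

YES

P's transition system — 4 states:
  u0 = rec X. a.b.(b.0)\{a,c} + b.X | --a--▸ u1, --b--▸ u0
  u1 = b.(b.0)\{a,c} | --b--▸ u2
  u2 = (b.0)\{a,c} | --b--▸ u3
  u3 = 0\{a,c} | stopped
Q's transition system — 4 states:
  v0 = rec X. a.b.(b.0)\{a,c} + b.X + a.b.(b.0)\{a,c} | --a--▸ v1, --b--▸ v0
  v1 = b.(b.0)\{a,c} | --b--▸ v2
  v2 = (b.0)\{a,c} | --b--▸ v3
  v3 = 0\{a,c} | stopped
Bisimilarity quotient blocks:
  B0 = {u0, v0}
  B1 = {u1, v1}
  B2 = {u2, v2}
  B3 = {u3, v3}
u0 ∈ B0, v0 ∈ B0 → same block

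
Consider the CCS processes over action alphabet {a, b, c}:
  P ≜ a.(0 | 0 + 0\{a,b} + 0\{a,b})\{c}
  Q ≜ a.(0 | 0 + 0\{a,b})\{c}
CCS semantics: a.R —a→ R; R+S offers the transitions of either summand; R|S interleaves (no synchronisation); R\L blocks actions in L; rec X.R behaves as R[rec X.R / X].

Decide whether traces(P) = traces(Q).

P's transition system — 2 states:
  u0 = a.(0 | 0 + 0\{a,b} + 0\{a,b})\{c} ⊢ =a=> u1
  u1 = (0 | 0 + 0\{a,b} + 0\{a,b})\{c} ⊢ ·
Q's transition system — 2 states:
  v0 = a.(0 | 0 + 0\{a,b})\{c} ⊢ =a=> v1
  v1 = (0 | 0 + 0\{a,b})\{c} ⊢ ·
Partition-refinement fixed point:
  B0 = {u0, v0}
  B1 = {u1, v1}
u0 ∈ B0, v0 ∈ B0 → same block
Bisimilar ⇒ trace-equivalent.

traces(P) = traces(Q)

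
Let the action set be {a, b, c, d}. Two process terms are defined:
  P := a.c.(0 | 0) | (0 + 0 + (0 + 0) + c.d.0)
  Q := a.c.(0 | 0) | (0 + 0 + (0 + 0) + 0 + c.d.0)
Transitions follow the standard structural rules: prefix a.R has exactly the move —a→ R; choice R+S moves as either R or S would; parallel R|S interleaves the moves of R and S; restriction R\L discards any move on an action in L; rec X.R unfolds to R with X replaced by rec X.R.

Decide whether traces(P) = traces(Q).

P's transition system — 9 states:
  p0 = a.c.(0 | 0) | (0 + 0 + (0 + 0) + c.d.0) has moves --a--▸ p1, --c--▸ p2
  p1 = c.(0 | 0) | (0 + 0 + (0 + 0) + c.d.0) has moves --c--▸ p3, --c--▸ p4
  p2 = a.c.(0 | 0) | d.0 has moves --a--▸ p4, --d--▸ p5
  p3 = 0 | 0 | (0 + 0 + (0 + 0) + c.d.0) has moves --c--▸ p6
  p4 = c.(0 | 0) | d.0 has moves --c--▸ p6, --d--▸ p7
  p5 = a.c.(0 | 0) | 0 has moves --a--▸ p7
  p6 = 0 | 0 | d.0 has moves --d--▸ p8
  p7 = c.(0 | 0) | 0 has moves --c--▸ p8
  p8 = 0 | 0 | 0 has moves ∅
Q's transition system — 9 states:
  q0 = a.c.(0 | 0) | (0 + 0 + (0 + 0) + 0 + c.d.0) has moves --a--▸ q1, --c--▸ q2
  q1 = c.(0 | 0) | (0 + 0 + (0 + 0) + 0 + c.d.0) has moves --c--▸ q3, --c--▸ q4
  q2 = a.c.(0 | 0) | d.0 has moves --a--▸ q4, --d--▸ q5
  q3 = 0 | 0 | (0 + 0 + (0 + 0) + 0 + c.d.0) has moves --c--▸ q6
  q4 = c.(0 | 0) | d.0 has moves --c--▸ q6, --d--▸ q7
  q5 = a.c.(0 | 0) | 0 has moves --a--▸ q7
  q6 = 0 | 0 | d.0 has moves --d--▸ q8
  q7 = c.(0 | 0) | 0 has moves --c--▸ q8
  q8 = 0 | 0 | 0 has moves ∅
Partition-refinement fixed point:
  B0 = {p0, q0}
  B1 = {p1, q1}
  B2 = {p3, q3}
  B3 = {p6, q6}
  B4 = {p8, q8}
  B5 = {p4, q4}
  B6 = {p7, q7}
  B7 = {p2, q2}
  B8 = {p5, q5}
p0 ∈ B0, q0 ∈ B0 → same block
Bisimilar ⇒ trace-equivalent.

traces(P) = traces(Q)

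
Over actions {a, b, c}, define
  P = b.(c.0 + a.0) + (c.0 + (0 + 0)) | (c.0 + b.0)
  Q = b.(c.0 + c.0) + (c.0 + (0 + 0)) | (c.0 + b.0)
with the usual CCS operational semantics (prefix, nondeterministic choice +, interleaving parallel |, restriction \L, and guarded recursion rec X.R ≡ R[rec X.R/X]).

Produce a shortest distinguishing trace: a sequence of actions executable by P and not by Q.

Reachable graph of P (6 states):
  m0 = b.(c.0 + a.0) + (c.0 + (0 + 0)) | (c.0 + b.0) :: ··b··> m1, ··b··> m2, ··c··> m1, ··c··> m3
  m1 = (c.0 + (0 + 0)) | 0 :: ··c··> m4
  m2 = c.0 + a.0 :: ··a··> m5, ··c··> m5
  m3 = 0 | (c.0 + b.0) :: ··b··> m4, ··c··> m4
  m4 = 0 | 0 :: (no moves)
  m5 = 0 :: (no moves)
Reachable graph of Q (6 states):
  n0 = b.(c.0 + c.0) + (c.0 + (0 + 0)) | (c.0 + b.0) :: ··b··> n1, ··b··> n2, ··c··> n1, ··c··> n3
  n1 = (c.0 + (0 + 0)) | 0 :: ··c··> n4
  n2 = c.0 + c.0 :: ··c··> n5
  n3 = 0 | (c.0 + b.0) :: ··b··> n4, ··c··> n4
  n4 = 0 | 0 :: (no moves)
  n5 = 0 :: (no moves)
Executing ba from P (initial set {m0}):
  after b @ step 1: {m1, m2}
  after a @ step 2: {m5}
  P completes σ.
Executing ba from Q (initial set {n0}):
  after b @ step 1: {n1, n2}
  after a @ step 2: no successor for Q

ba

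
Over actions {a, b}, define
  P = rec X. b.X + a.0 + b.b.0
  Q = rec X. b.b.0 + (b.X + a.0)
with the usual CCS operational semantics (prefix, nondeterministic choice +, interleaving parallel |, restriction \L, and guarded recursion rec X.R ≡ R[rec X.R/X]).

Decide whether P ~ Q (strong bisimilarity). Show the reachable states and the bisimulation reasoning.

Reachable graph of P (3 states):
  s0 = rec X. b.X + a.0 + b.b.0 has moves -a-> s1, -b-> s0, -b-> s2
  s1 = 0 has moves ·
  s2 = b.0 has moves -b-> s1
Reachable graph of Q (3 states):
  t0 = rec X. b.b.0 + (b.X + a.0) has moves -a-> t1, -b-> t0, -b-> t2
  t1 = 0 has moves ·
  t2 = b.0 has moves -b-> t1
Bisimilarity quotient blocks:
  B0 = {s0, t0}
  B1 = {s1, t1}
  B2 = {s2, t2}
s0 ∈ B0, t0 ∈ B0 → same block

bisimilar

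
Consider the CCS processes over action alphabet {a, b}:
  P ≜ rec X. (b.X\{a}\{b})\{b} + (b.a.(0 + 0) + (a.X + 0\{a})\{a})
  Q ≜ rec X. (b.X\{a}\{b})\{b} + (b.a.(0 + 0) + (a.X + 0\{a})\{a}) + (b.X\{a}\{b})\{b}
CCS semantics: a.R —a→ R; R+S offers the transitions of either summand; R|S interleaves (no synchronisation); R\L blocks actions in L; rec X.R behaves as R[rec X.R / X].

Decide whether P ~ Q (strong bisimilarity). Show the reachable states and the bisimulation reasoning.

P ~ Q

Reachable graph of P (3 states):
  s0 = rec X. (b.X\{a}\{b})\{b} + (b.a.(0 + 0) + (a.X + 0\{a})\{a}) | ··b··> s1
  s1 = a.(0 + 0) | ··a··> s2
  s2 = 0 + 0 | ∅
Reachable graph of Q (3 states):
  t0 = rec X. (b.X\{a}\{b})\{b} + (b.a.(0 + 0) + (a.X + 0\{a})\{a}) + (b.X\{a}\{b})\{b} | ··b··> t1
  t1 = a.(0 + 0) | ··a··> t2
  t2 = 0 + 0 | ∅
Partition-refinement fixed point:
  B0 = {s0, t0}
  B1 = {s1, t1}
  B2 = {s2, t2}
s0 ∈ B0, t0 ∈ B0 → same block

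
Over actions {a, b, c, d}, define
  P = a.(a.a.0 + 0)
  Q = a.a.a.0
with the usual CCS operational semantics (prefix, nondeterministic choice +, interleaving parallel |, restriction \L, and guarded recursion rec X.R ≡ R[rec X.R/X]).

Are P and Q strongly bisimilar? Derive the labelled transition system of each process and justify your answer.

P's transition system — 4 states:
  m0 = a.(a.a.0 + 0) has moves ··a··> m1
  m1 = a.a.0 + 0 has moves ··a··> m2
  m2 = a.0 has moves ··a··> m3
  m3 = 0 has moves (no moves)
Q's transition system — 4 states:
  n0 = a.a.a.0 has moves ··a··> n1
  n1 = a.a.0 has moves ··a··> n2
  n2 = a.0 has moves ··a··> n3
  n3 = 0 has moves (no moves)
Bisimilarity quotient blocks:
  B0 = {m0, n0}
  B1 = {m1, n1}
  B2 = {m2, n2}
  B3 = {m3, n3}
m0 ∈ B0, n0 ∈ B0 → same block

YES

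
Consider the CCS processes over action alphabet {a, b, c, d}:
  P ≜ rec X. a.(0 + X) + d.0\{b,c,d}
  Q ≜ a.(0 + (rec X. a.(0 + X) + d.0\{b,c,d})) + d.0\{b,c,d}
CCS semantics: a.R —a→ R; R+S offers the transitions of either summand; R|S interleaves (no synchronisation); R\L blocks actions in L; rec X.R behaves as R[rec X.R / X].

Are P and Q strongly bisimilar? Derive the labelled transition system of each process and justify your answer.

bisimilar

Reachable graph of P (3 states):
  p0 = rec X. a.(0 + X) + d.0\{b,c,d} has moves —a→ p1, —d→ p2
  p1 = 0 + (rec X. a.(0 + X) + d.0\{b,c,d}) has moves —a→ p1, —d→ p2
  p2 = 0\{b,c,d} has moves ·
Reachable graph of Q (3 states):
  q0 = a.(0 + (rec X. a.(0 + X) + d.0\{b,c,d})) + d.0\{b,c,d} has moves —a→ q1, —d→ q2
  q1 = 0 + (rec X. a.(0 + X) + d.0\{b,c,d}) has moves —a→ q1, —d→ q2
  q2 = 0\{b,c,d} has moves ·
Partition-refinement fixed point:
  B0 = {p0, p1, q0, q1}
  B1 = {p2, q2}
p0 ∈ B0, q0 ∈ B0 → same block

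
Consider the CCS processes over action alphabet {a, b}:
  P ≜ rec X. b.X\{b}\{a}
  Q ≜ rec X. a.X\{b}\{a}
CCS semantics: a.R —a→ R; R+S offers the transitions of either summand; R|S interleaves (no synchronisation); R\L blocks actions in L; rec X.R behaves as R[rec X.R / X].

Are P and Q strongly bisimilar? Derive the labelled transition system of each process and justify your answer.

LTS(P): 2 reachable states
  s0 = rec X. b.X\{b}\{a} | ··b··> s1
  s1 = (rec X. b.X\{b}\{a})\{b}\{a} | ∅
LTS(Q): 2 reachable states
  t0 = rec X. a.X\{b}\{a} | ··a··> t1
  t1 = (rec X. a.X\{b}\{a})\{b}\{a} | ∅
Partition-refinement fixed point:
  B0 = {s0}
  B1 = {s1, t1}
  B2 = {t0}
s0 ∈ B0, t0 ∈ B2 → different blocks

P ≁ Q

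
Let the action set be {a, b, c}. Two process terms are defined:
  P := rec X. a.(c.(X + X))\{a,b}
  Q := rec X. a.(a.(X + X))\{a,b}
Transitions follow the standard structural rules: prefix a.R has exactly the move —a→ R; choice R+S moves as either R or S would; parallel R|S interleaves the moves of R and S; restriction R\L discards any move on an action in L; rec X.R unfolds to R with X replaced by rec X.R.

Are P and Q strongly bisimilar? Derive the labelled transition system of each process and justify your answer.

Reachable graph of P (3 states):
  u0 = rec X. a.(c.(X + X))\{a,b} :: -a-> u1
  u1 = (c.((rec X. a.(c.(X + X))\{a,b}) + (rec X. a.(c.(X + X))\{a,b})))\{a,b} :: -c-> u2
  u2 = ((rec X. a.(c.(X + X))\{a,b}) + (rec X. a.(c.(X + X))\{a,b}))\{a,b} :: deadlocked
Reachable graph of Q (2 states):
  v0 = rec X. a.(a.(X + X))\{a,b} :: -a-> v1
  v1 = (a.((rec X. a.(a.(X + X))\{a,b}) + (rec X. a.(a.(X + X))\{a,b})))\{a,b} :: deadlocked
Partition-refinement fixed point:
  B0 = {u0}
  B1 = {u1}
  B2 = {u2, v1}
  B3 = {v0}
u0 ∈ B0, v0 ∈ B3 → different blocks

NO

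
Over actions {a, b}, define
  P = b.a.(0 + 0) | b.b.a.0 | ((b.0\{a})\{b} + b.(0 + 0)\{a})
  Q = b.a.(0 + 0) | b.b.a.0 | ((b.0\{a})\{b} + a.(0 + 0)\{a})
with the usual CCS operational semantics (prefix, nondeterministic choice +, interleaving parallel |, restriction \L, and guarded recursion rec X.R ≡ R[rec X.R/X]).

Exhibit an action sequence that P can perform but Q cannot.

bbbb

LTS(P): 24 reachable states
  m0 = b.a.(0 + 0) | b.b.a.0 | ((b.0\{a})\{b} + b.(0 + 0)\{a}) ⊢ ··b··> m1, ··b··> m2, ··b··> m3
  m1 = a.(0 + 0) | b.b.a.0 | ((b.0\{a})\{b} + b.(0 + 0)\{a}) ⊢ ··a··> m4, ··b··> m5, ··b··> m6
  m2 = b.a.(0 + 0) | b.a.0 | ((b.0\{a})\{b} + b.(0 + 0)\{a}) ⊢ ··b··> m5, ··b··> m7, ··b··> m8
  m3 = b.a.(0 + 0) | b.b.a.0 | (0 + 0)\{a} ⊢ ··b··> m6, ··b··> m8
  m4 = (0 + 0) | b.b.a.0 | ((b.0\{a})\{b} + b.(0 + 0)\{a}) ⊢ ··b··> m10, ··b··> m9
  m5 = a.(0 + 0) | b.a.0 | ((b.0\{a})\{b} + b.(0 + 0)\{a}) ⊢ ··a··> m9, ··b··> m11, ··b··> m12
  m6 = a.(0 + 0) | b.b.a.0 | (0 + 0)\{a} ⊢ ··a··> m10, ··b··> m12
  m7 = b.a.(0 + 0) | a.0 | ((b.0\{a})\{b} + b.(0 + 0)\{a}) ⊢ ··a··> m13, ··b··> m11, ··b··> m14
  m8 = b.a.(0 + 0) | b.a.0 | (0 + 0)\{a} ⊢ ··b··> m12, ··b··> m14
  m9 = (0 + 0) | b.a.0 | ((b.0\{a})\{b} + b.(0 + 0)\{a}) ⊢ ··b··> m15, ··b··> m16
  m10 = (0 + 0) | b.b.a.0 | (0 + 0)\{a} ⊢ ··b··> m16
  m11 = a.(0 + 0) | a.0 | ((b.0\{a})\{b} + b.(0 + 0)\{a}) ⊢ ··a··> m15, ··a··> m17, ··b··> m18
  m12 = a.(0 + 0) | b.a.0 | (0 + 0)\{a} ⊢ ··a··> m16, ··b··> m18
  m13 = b.a.(0 + 0) | 0 | ((b.0\{a})\{b} + b.(0 + 0)\{a}) ⊢ ··b··> m17, ··b··> m19
  m14 = b.a.(0 + 0) | a.0 | (0 + 0)\{a} ⊢ ··a··> m19, ··b··> m18
  m15 = (0 + 0) | a.0 | ((b.0\{a})\{b} + b.(0 + 0)\{a}) ⊢ ··a··> m20, ··b··> m21
  m16 = (0 + 0) | b.a.0 | (0 + 0)\{a} ⊢ ··b··> m21
  m17 = a.(0 + 0) | 0 | ((b.0\{a})\{b} + b.(0 + 0)\{a}) ⊢ ··a··> m20, ··b··> m22
  m18 = a.(0 + 0) | a.0 | (0 + 0)\{a} ⊢ ··a··> m21, ··a··> m22
  m19 = b.a.(0 + 0) | 0 | (0 + 0)\{a} ⊢ ··b··> m22
  m20 = (0 + 0) | 0 | ((b.0\{a})\{b} + b.(0 + 0)\{a}) ⊢ ··b··> m23
  m21 = (0 + 0) | a.0 | (0 + 0)\{a} ⊢ ··a··> m23
  m22 = a.(0 + 0) | 0 | (0 + 0)\{a} ⊢ ··a··> m23
  m23 = (0 + 0) | 0 | (0 + 0)\{a} ⊢ ∅
LTS(Q): 24 reachable states
  n0 = b.a.(0 + 0) | b.b.a.0 | ((b.0\{a})\{b} + a.(0 + 0)\{a}) ⊢ ··a··> n1, ··b··> n2, ··b··> n3
  n1 = b.a.(0 + 0) | b.b.a.0 | (0 + 0)\{a} ⊢ ··b··> n4, ··b··> n5
  n2 = a.(0 + 0) | b.b.a.0 | ((b.0\{a})\{b} + a.(0 + 0)\{a}) ⊢ ··a··> n4, ··a··> n6, ··b··> n7
  n3 = b.a.(0 + 0) | b.a.0 | ((b.0\{a})\{b} + a.(0 + 0)\{a}) ⊢ ··a··> n5, ··b··> n7, ··b··> n8
  n4 = a.(0 + 0) | b.b.a.0 | (0 + 0)\{a} ⊢ ··a··> n9, ··b··> n10
  n5 = b.a.(0 + 0) | b.a.0 | (0 + 0)\{a} ⊢ ··b··> n10, ··b··> n11
  n6 = (0 + 0) | b.b.a.0 | ((b.0\{a})\{b} + a.(0 + 0)\{a}) ⊢ ··a··> n9, ··b··> n12
  n7 = a.(0 + 0) | b.a.0 | ((b.0\{a})\{b} + a.(0 + 0)\{a}) ⊢ ··a··> n10, ··a··> n12, ··b··> n13
  n8 = b.a.(0 + 0) | a.0 | ((b.0\{a})\{b} + a.(0 + 0)\{a}) ⊢ ··a··> n11, ··a··> n14, ··b··> n13
  n9 = (0 + 0) | b.b.a.0 | (0 + 0)\{a} ⊢ ··b··> n15
  n10 = a.(0 + 0) | b.a.0 | (0 + 0)\{a} ⊢ ··a··> n15, ··b··> n16
  n11 = b.a.(0 + 0) | a.0 | (0 + 0)\{a} ⊢ ··a··> n17, ··b··> n16
  n12 = (0 + 0) | b.a.0 | ((b.0\{a})\{b} + a.(0 + 0)\{a}) ⊢ ··a··> n15, ··b··> n18
  n13 = a.(0 + 0) | a.0 | ((b.0\{a})\{b} + a.(0 + 0)\{a}) ⊢ ··a··> n16, ··a··> n18, ··a··> n19
  n14 = b.a.(0 + 0) | 0 | ((b.0\{a})\{b} + a.(0 + 0)\{a}) ⊢ ··a··> n17, ··b··> n19
  n15 = (0 + 0) | b.a.0 | (0 + 0)\{a} ⊢ ··b··> n20
  n16 = a.(0 + 0) | a.0 | (0 + 0)\{a} ⊢ ··a··> n20, ··a··> n21
  n17 = b.a.(0 + 0) | 0 | (0 + 0)\{a} ⊢ ··b··> n21
  n18 = (0 + 0) | a.0 | ((b.0\{a})\{b} + a.(0 + 0)\{a}) ⊢ ··a··> n20, ··a··> n22
  n19 = a.(0 + 0) | 0 | ((b.0\{a})\{b} + a.(0 + 0)\{a}) ⊢ ··a··> n21, ··a··> n22
  n20 = (0 + 0) | a.0 | (0 + 0)\{a} ⊢ ··a··> n23
  n21 = a.(0 + 0) | 0 | (0 + 0)\{a} ⊢ ··a··> n23
  n22 = (0 + 0) | 0 | ((b.0\{a})\{b} + a.(0 + 0)\{a}) ⊢ ··a··> n23
  n23 = (0 + 0) | 0 | (0 + 0)\{a} ⊢ ∅
Run σ = ⟨bbbb⟩ on P: start {m0}
  [1] b ⇒ {m1, m2, m3}
  [2] b ⇒ {m5, m6, m7, m8}
  [3] b ⇒ {m11, m12, m14}
  [4] b ⇒ {m18}
  ✓ P
Run σ = ⟨bbbb⟩ on Q: start {n0}
  [1] b ⇒ {n2, n3}
  [2] b ⇒ {n7, n8}
  [3] b ⇒ {n13}
  [4] b ⇒ ∅  — Q cannot continue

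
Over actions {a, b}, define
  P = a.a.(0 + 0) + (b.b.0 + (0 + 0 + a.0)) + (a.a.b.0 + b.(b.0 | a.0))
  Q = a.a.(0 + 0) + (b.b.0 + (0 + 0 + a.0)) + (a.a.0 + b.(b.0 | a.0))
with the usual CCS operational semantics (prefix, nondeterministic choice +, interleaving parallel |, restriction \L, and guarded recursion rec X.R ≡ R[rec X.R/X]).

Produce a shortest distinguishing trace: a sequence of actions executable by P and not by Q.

aab

P's transition system — 10 states:
  u0 = a.a.(0 + 0) + (b.b.0 + (0 + 0 + a.0)) + (a.a.b.0 + b.(b.0 | a.0)) :: --a--▸ u1, --a--▸ u2, --a--▸ u3, --b--▸ u4, --b--▸ u5
  u1 = 0 :: ·
  u2 = a.(0 + 0) :: --a--▸ u6
  u3 = a.b.0 :: --a--▸ u4
  u4 = b.0 :: --b--▸ u1
  u5 = b.0 | a.0 :: --a--▸ u7, --b--▸ u8
  u6 = 0 + 0 :: ·
  u7 = b.0 | 0 :: --b--▸ u9
  u8 = 0 | a.0 :: --a--▸ u9
  u9 = 0 | 0 :: ·
Q's transition system — 10 states:
  v0 = a.a.(0 + 0) + (b.b.0 + (0 + 0 + a.0)) + (a.a.0 + b.(b.0 | a.0)) :: --a--▸ v1, --a--▸ v2, --a--▸ v3, --b--▸ v4, --b--▸ v5
  v1 = 0 :: ·
  v2 = a.(0 + 0) :: --a--▸ v6
  v3 = a.0 :: --a--▸ v1
  v4 = b.0 :: --b--▸ v1
  v5 = b.0 | a.0 :: --a--▸ v7, --b--▸ v8
  v6 = 0 + 0 :: ·
  v7 = b.0 | 0 :: --b--▸ v9
  v8 = 0 | a.0 :: --a--▸ v9
  v9 = 0 | 0 :: ·
Trace ⟨aab⟩ through P, begin at {u0}:
  [1] a ⇒ {u1, u2, u3}
  [2] a ⇒ {u4, u6}
  [3] b ⇒ {u1}
  — P admits the full trace.
Trace ⟨aab⟩ through Q, begin at {v0}:
  [1] a ⇒ {v1, v2, v3}
  [2] a ⇒ {v1, v6}
  [3] b ⇒ no successor for Q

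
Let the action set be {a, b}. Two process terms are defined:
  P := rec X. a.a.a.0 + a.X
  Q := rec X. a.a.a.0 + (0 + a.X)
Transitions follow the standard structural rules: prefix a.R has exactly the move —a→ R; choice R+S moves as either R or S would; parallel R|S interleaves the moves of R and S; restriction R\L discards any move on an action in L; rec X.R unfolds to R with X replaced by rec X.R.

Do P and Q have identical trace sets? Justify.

LTS(P): 4 reachable states
  p0 = rec X. a.a.a.0 + a.X ⊢ ··a··> p0, ··a··> p1
  p1 = a.a.0 ⊢ ··a··> p2
  p2 = a.0 ⊢ ··a··> p3
  p3 = 0 ⊢ deadlocked
LTS(Q): 4 reachable states
  q0 = rec X. a.a.a.0 + (0 + a.X) ⊢ ··a··> q0, ··a··> q1
  q1 = a.a.0 ⊢ ··a··> q2
  q2 = a.0 ⊢ ··a··> q3
  q3 = 0 ⊢ deadlocked
Bisimilarity quotient blocks:
  B0 = {p0, q0}
  B1 = {p1, q1}
  B2 = {p2, q2}
  B3 = {p3, q3}
p0 ∈ B0, q0 ∈ B0 → same block
Bisimilar ⇒ trace-equivalent.

traces(P) = traces(Q)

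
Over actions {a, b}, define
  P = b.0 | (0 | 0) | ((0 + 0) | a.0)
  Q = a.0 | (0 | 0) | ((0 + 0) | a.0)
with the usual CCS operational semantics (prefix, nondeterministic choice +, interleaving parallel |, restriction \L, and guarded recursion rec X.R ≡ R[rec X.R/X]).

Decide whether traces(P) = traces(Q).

trace-distinct — witness ⟨b⟩

P's transition system — 4 states:
  u0 = b.0 | (0 | 0) | ((0 + 0) | a.0) has moves ··a··> u1, ··b··> u2
  u1 = b.0 | (0 | 0) | ((0 + 0) | 0) has moves ··b··> u3
  u2 = 0 | (0 | 0) | ((0 + 0) | a.0) has moves ··a··> u3
  u3 = 0 | (0 | 0) | ((0 + 0) | 0) has moves ∅
Q's transition system — 4 states:
  v0 = a.0 | (0 | 0) | ((0 + 0) | a.0) has moves ··a··> v1, ··a··> v2
  v1 = 0 | (0 | 0) | ((0 + 0) | a.0) has moves ··a··> v3
  v2 = a.0 | (0 | 0) | ((0 + 0) | 0) has moves ··a··> v3
  v3 = 0 | (0 | 0) | ((0 + 0) | 0) has moves ∅
Trace ⟨b⟩ through P, begin at {u0}:
  [1] b ⇒ {u2}
  P completes σ.
Trace ⟨b⟩ through Q, begin at {v0}:
  [1] b ⇒ ∅ (Q stuck)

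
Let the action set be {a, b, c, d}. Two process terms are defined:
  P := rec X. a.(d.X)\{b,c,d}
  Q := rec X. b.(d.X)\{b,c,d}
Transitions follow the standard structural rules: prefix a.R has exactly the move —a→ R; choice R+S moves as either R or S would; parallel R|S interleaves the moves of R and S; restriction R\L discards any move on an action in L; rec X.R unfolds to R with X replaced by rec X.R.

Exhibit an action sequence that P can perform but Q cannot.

a

Reachable graph of P (2 states):
  p0 = rec X. a.(d.X)\{b,c,d} :: ··a··> p1
  p1 = (d.(rec X. a.(d.X)\{b,c,d}))\{b,c,d} :: stopped
Reachable graph of Q (2 states):
  q0 = rec X. b.(d.X)\{b,c,d} :: ··b··> q1
  q1 = (d.(rec X. b.(d.X)\{b,c,d}))\{b,c,d} :: stopped
Run σ = ⟨a⟩ on P: start {p0}
  [1] a ⇒ {p1}
  — P admits the full trace.
Run σ = ⟨a⟩ on Q: start {q0}
  [1] a ⇒ no successor for Q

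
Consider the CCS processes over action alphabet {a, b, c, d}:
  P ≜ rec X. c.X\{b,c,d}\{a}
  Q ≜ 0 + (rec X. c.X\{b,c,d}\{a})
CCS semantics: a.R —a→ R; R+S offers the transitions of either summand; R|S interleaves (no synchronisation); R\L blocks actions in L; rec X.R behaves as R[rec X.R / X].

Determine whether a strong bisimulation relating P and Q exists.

P ~ Q

Reachable graph of P (2 states):
  s0 = rec X. c.X\{b,c,d}\{a} ⊢ =c=> s1
  s1 = (rec X. c.X\{b,c,d}\{a})\{b,c,d}\{a} ⊢ stopped
Reachable graph of Q (2 states):
  t0 = 0 + (rec X. c.X\{b,c,d}\{a}) ⊢ =c=> t1
  t1 = (rec X. c.X\{b,c,d}\{a})\{b,c,d}\{a} ⊢ stopped
Coarsest stable partition (strong bisimilarity classes):
  B0 = {s0, t0}
  B1 = {s1, t1}
s0 ∈ B0, t0 ∈ B0 → same block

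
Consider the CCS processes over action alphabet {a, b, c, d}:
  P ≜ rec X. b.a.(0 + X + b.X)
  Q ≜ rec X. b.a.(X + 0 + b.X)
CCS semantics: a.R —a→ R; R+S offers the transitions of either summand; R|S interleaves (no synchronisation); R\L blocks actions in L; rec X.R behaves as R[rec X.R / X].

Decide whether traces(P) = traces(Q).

YES

LTS(P): 3 reachable states
  p0 = rec X. b.a.(0 + X + b.X) :: —b→ p1
  p1 = a.(0 + (rec X. b.a.(0 + X + b.X)) + b.(rec X. b.a.(0 + X + b.X))) :: —a→ p2
  p2 = 0 + (rec X. b.a.(0 + X + b.X)) + b.(rec X. b.a.(0 + X + b.X)) :: —b→ p0, —b→ p1
LTS(Q): 3 reachable states
  q0 = rec X. b.a.(X + 0 + b.X) :: —b→ q1
  q1 = a.((rec X. b.a.(X + 0 + b.X)) + 0 + b.(rec X. b.a.(X + 0 + b.X))) :: —a→ q2
  q2 = (rec X. b.a.(X + 0 + b.X)) + 0 + b.(rec X. b.a.(X + 0 + b.X)) :: —b→ q0, —b→ q1
Bisimilarity quotient blocks:
  B0 = {p0, q0}
  B1 = {p1, q1}
  B2 = {p2, q2}
p0 ∈ B0, q0 ∈ B0 → same block
Bisimilar ⇒ trace-equivalent.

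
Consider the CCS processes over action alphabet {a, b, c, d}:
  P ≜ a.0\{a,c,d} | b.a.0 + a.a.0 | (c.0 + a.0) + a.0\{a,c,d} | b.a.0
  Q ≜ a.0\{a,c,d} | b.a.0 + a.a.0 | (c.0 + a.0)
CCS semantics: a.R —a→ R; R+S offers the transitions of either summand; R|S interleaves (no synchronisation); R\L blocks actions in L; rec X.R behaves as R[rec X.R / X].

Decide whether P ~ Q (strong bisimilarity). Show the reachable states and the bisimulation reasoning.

Reachable graph of P (11 states):
  m0 = a.0\{a,c,d} | b.a.0 + a.a.0 | (c.0 + a.0) + a.0\{a,c,d} | b.a.0 has moves —a→ m1, —a→ m2, —a→ m3, —b→ m4, —c→ m3
  m1 = 0\{a,c,d} | b.a.0 has moves —b→ m5
  m2 = a.0 | (c.0 + a.0) has moves —a→ m6, —a→ m7, —c→ m7
  m3 = a.a.0 | 0 has moves —a→ m7
  m4 = a.0\{a,c,d} | a.0 has moves —a→ m5, —a→ m8
  m5 = 0\{a,c,d} | a.0 has moves —a→ m9
  m6 = 0 | (c.0 + a.0) has moves —a→ m10, —c→ m10
  m7 = a.0 | 0 has moves —a→ m10
  m8 = a.0\{a,c,d} | 0 has moves —a→ m9
  m9 = 0\{a,c,d} | 0 has moves ·
  m10 = 0 | 0 has moves ·
Reachable graph of Q (11 states):
  n0 = a.0\{a,c,d} | b.a.0 + a.a.0 | (c.0 + a.0) has moves —a→ n1, —a→ n2, —a→ n3, —b→ n4, —c→ n3
  n1 = 0\{a,c,d} | b.a.0 has moves —b→ n5
  n2 = a.0 | (c.0 + a.0) has moves —a→ n6, —a→ n7, —c→ n7
  n3 = a.a.0 | 0 has moves —a→ n7
  n4 = a.0\{a,c,d} | a.0 has moves —a→ n5, —a→ n8
  n5 = 0\{a,c,d} | a.0 has moves —a→ n9
  n6 = 0 | (c.0 + a.0) has moves —a→ n10, —c→ n10
  n7 = a.0 | 0 has moves —a→ n10
  n8 = a.0\{a,c,d} | 0 has moves —a→ n9
  n9 = 0\{a,c,d} | 0 has moves ·
  n10 = 0 | 0 has moves ·
Coarsest stable partition (strong bisimilarity classes):
  B0 = {m0, n0}
  B1 = {m1, n1}
  B2 = {m5, m7, m8, n5, n7, n8}
  B3 = {m10, m9, n10, n9}
  B4 = {m3, m4, n3, n4}
  B5 = {m2, n2}
  B6 = {m6, n6}
m0 ∈ B0, n0 ∈ B0 → same block

P ~ Q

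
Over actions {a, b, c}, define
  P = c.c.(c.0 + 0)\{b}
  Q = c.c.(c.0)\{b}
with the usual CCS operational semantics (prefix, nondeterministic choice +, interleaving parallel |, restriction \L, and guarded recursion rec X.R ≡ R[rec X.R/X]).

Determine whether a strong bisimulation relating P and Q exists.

bisimilar

P's transition system — 4 states:
  u0 = c.c.(c.0 + 0)\{b} | --c--▸ u1
  u1 = c.(c.0 + 0)\{b} | --c--▸ u2
  u2 = (c.0 + 0)\{b} | --c--▸ u3
  u3 = 0\{b} | ∅
Q's transition system — 4 states:
  v0 = c.c.(c.0)\{b} | --c--▸ v1
  v1 = c.(c.0)\{b} | --c--▸ v2
  v2 = (c.0)\{b} | --c--▸ v3
  v3 = 0\{b} | ∅
Coarsest stable partition (strong bisimilarity classes):
  B0 = {u0, v0}
  B1 = {u1, v1}
  B2 = {u2, v2}
  B3 = {u3, v3}
u0 ∈ B0, v0 ∈ B0 → same block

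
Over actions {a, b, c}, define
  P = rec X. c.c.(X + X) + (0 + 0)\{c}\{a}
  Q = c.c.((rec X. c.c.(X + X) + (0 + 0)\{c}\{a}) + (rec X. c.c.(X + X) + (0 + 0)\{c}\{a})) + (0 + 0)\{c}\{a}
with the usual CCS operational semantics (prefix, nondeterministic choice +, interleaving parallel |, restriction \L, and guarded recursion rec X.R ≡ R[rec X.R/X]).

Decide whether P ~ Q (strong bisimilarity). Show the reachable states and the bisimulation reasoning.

P ~ Q

Reachable graph of P (3 states):
  s0 = rec X. c.c.(X + X) + (0 + 0)\{c}\{a} has moves —c→ s1
  s1 = c.((rec X. c.c.(X + X) + (0 + 0)\{c}\{a}) + (rec X. c.c.(X + X) + (0 + 0)\{c}\{a})) has moves —c→ s2
  s2 = (rec X. c.c.(X + X) + (0 + 0)\{c}\{a}) + (rec X. c.c.(X + X) + (0 + 0)\{c}\{a}) has moves —c→ s1
Reachable graph of Q (3 states):
  t0 = c.c.((rec X. c.c.(X + X) + (0 + 0)\{c}\{a}) + (rec X. c.c.(X + X) + (0 + 0)\{c}\{a})) + (0 + 0)\{c}\{a} has moves —c→ t1
  t1 = c.((rec X. c.c.(X + X) + (0 + 0)\{c}\{a}) + (rec X. c.c.(X + X) + (0 + 0)\{c}\{a})) has moves —c→ t2
  t2 = (rec X. c.c.(X + X) + (0 + 0)\{c}\{a}) + (rec X. c.c.(X + X) + (0 + 0)\{c}\{a}) has moves —c→ t1
Partition-refinement fixed point:
  B0 = {s0, s1, s2, t0, t1, t2}
s0 ∈ B0, t0 ∈ B0 → same block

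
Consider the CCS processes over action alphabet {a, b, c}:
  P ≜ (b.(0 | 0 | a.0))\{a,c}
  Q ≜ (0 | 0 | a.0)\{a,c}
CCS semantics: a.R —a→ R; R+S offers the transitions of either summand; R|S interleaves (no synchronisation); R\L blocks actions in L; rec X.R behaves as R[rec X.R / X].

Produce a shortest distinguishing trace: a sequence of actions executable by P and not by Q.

Reachable graph of P (2 states):
  s0 = (b.(0 | 0 | a.0))\{a,c} has moves --b--▸ s1
  s1 = (0 | 0 | a.0)\{a,c} has moves stopped
Reachable graph of Q (1 states):
  t0 = (0 | 0 | a.0)\{a,c} has moves stopped
Executing b from P (initial set {s0}):
  step 1 (b): {s1}
  — P admits the full trace.
Executing b from Q (initial set {t0}):
  step 1 (b): no successor for Q

b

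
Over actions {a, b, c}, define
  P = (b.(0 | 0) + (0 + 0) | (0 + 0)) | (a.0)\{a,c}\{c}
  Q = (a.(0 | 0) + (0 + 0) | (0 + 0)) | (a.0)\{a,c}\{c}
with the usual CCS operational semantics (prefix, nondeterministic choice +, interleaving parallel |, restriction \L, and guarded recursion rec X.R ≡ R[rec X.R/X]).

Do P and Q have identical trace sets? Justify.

Reachable graph of P (2 states):
  s0 = (b.(0 | 0) + (0 + 0) | (0 + 0)) | (a.0)\{a,c}\{c} | --b--▸ s1
  s1 = 0 | 0 | (a.0)\{a,c}\{c} | ·
Reachable graph of Q (2 states):
  t0 = (a.(0 | 0) + (0 + 0) | (0 + 0)) | (a.0)\{a,c}\{c} | --a--▸ t1
  t1 = 0 | 0 | (a.0)\{a,c}\{c} | ·
Run σ = ⟨b⟩ on P: start {s0}
  [1] b ⇒ {s1}
  — P admits the full trace.
Run σ = ⟨b⟩ on Q: start {t0}
  [1] b ⇒ no successor for Q

NO — witness ⟨b⟩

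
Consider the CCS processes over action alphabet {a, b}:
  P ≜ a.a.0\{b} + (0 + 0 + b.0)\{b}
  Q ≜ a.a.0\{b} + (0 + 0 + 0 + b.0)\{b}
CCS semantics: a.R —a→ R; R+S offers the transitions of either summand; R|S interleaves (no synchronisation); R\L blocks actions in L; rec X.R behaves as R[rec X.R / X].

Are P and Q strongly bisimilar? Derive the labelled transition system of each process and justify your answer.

P's transition system — 3 states:
  s0 = a.a.0\{b} + (0 + 0 + b.0)\{b} :: -a-> s1
  s1 = a.0\{b} :: -a-> s2
  s2 = 0\{b} :: (no moves)
Q's transition system — 3 states:
  t0 = a.a.0\{b} + (0 + 0 + 0 + b.0)\{b} :: -a-> t1
  t1 = a.0\{b} :: -a-> t2
  t2 = 0\{b} :: (no moves)
Partition-refinement fixed point:
  B0 = {s0, t0}
  B1 = {s1, t1}
  B2 = {s2, t2}
s0 ∈ B0, t0 ∈ B0 → same block

YES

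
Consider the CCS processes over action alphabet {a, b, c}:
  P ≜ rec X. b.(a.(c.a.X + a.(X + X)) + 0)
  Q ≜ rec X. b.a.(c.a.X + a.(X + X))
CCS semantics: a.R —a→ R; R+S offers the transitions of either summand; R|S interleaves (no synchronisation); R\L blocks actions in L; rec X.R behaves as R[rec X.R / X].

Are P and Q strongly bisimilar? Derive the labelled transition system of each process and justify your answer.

Reachable graph of P (5 states):
  u0 = rec X. b.(a.(c.a.X + a.(X + X)) + 0) has moves --b--▸ u1
  u1 = a.(c.a.(rec X. b.(a.(c.a.X + a.(X + X)) + 0)) + a.((rec X. b.(a.(c.a.X + a.(X + X)) + 0)) + (rec X. b.(a.(c.a.X + a.(X + X)) + 0)))) + 0 has moves --a--▸ u2
  u2 = c.a.(rec X. b.(a.(c.a.X + a.(X + X)) + 0)) + a.((rec X. b.(a.(c.a.X + a.(X + X)) + 0)) + (rec X. b.(a.(c.a.X + a.(X + X)) + 0))) has moves --a--▸ u3, --c--▸ u4
  u3 = (rec X. b.(a.(c.a.X + a.(X + X)) + 0)) + (rec X. b.(a.(c.a.X + a.(X + X)) + 0)) has moves --b--▸ u1
  u4 = a.(rec X. b.(a.(c.a.X + a.(X + X)) + 0)) has moves --a--▸ u0
Reachable graph of Q (5 states):
  v0 = rec X. b.a.(c.a.X + a.(X + X)) has moves --b--▸ v1
  v1 = a.(c.a.(rec X. b.a.(c.a.X + a.(X + X))) + a.((rec X. b.a.(c.a.X + a.(X + X))) + (rec X. b.a.(c.a.X + a.(X + X))))) has moves --a--▸ v2
  v2 = c.a.(rec X. b.a.(c.a.X + a.(X + X))) + a.((rec X. b.a.(c.a.X + a.(X + X))) + (rec X. b.a.(c.a.X + a.(X + X)))) has moves --a--▸ v3, --c--▸ v4
  v3 = (rec X. b.a.(c.a.X + a.(X + X))) + (rec X. b.a.(c.a.X + a.(X + X))) has moves --b--▸ v1
  v4 = a.(rec X. b.a.(c.a.X + a.(X + X))) has moves --a--▸ v0
Coarsest stable partition (strong bisimilarity classes):
  B0 = {u0, u3, v0, v3}
  B1 = {u1, v1}
  B2 = {u2, v2}
  B3 = {u4, v4}
u0 ∈ B0, v0 ∈ B0 → same block

YES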